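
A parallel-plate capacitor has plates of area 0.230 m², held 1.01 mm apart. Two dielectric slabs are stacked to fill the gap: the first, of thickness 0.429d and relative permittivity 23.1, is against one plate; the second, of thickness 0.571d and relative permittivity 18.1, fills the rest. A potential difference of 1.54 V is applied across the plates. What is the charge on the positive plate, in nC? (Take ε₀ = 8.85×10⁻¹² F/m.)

Stacked slabs ⇒ two capacitors in series, each with the full plate area.
C₁ = κ₁ε₀A/d₁ = 23.1 × 8.85×10⁻¹² × 0.230 / 4.33×10⁻⁴ = 1.09×10⁻⁷ F.
C₂ = κ₂ε₀A/d₂ = 18.1 × 8.85×10⁻¹² × 0.230 / 5.77×10⁻⁴ = 6.39×10⁻⁸ F.
C = (1/C₁ + 1/C₂)⁻¹ = 4.02×10⁻⁸ F.
Q = CV = 4.02×10⁻⁸ × 1.54 = 6.19×10⁻⁸ C.

Q ≈ 61.9 nC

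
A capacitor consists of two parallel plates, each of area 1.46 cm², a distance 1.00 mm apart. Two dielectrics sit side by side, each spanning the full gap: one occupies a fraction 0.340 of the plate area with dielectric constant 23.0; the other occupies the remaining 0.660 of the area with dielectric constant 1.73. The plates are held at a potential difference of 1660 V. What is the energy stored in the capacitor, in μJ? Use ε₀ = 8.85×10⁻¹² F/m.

16.0 μJ

A = 1.46 cm² = 1.46×10⁻⁴ m².
Side-by-side slabs ⇒ two capacitors in parallel, each spanning the full gap.
C₁ = κ₁ε₀A₁/d = 23.0 × 8.85×10⁻¹² × 4.96×10⁻⁵ / 1.00×10⁻³ = 1.01×10⁻¹¹ F.
C₂ = κ₂ε₀A₂/d = 1.73 × 8.85×10⁻¹² × 9.64×10⁻⁵ / 1.00×10⁻³ = 1.48×10⁻¹² F.
C = C₁ + C₂ = 1.16×10⁻¹¹ F.
U = ½CV² = ½ × 1.16×10⁻¹¹ × (1660)² = 1.60×10⁻⁵ J.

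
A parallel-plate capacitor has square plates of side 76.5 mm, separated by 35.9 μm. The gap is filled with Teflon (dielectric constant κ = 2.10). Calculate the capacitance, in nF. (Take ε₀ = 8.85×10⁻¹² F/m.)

A = (76.5 mm)² = 5.85×10⁻³ m².
C = κε₀A/d = 2.10 × 8.85×10⁻¹² × 5.85×10⁻³ / 3.59×10⁻⁵ = 3.03×10⁻⁹ F.

C ≈ 3.03 nF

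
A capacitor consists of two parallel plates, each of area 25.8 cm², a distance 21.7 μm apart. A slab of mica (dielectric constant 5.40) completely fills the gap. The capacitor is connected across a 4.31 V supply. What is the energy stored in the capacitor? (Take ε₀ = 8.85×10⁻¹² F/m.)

A = 25.8 cm² = 2.58×10⁻³ m².
C = κε₀A/d = 5.40 × 8.85×10⁻¹² × 2.58×10⁻³ / 2.17×10⁻⁵ = 5.68×10⁻⁹ F.
U = ½CV² = ½ × 5.68×10⁻⁹ × (4.31)² = 5.28×10⁻⁸ J.

U ≈ 52.8 nJ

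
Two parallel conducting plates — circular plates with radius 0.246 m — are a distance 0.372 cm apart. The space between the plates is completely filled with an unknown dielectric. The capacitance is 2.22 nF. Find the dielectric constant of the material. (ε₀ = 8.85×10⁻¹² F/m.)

A = π(0.246 m)² = 0.190 m².
κ = Cd/(ε₀A) = 2.22×10⁻⁹ × 3.72×10⁻³ / (8.85×10⁻¹² × 0.190) = 4.91.

κ ≈ 4.91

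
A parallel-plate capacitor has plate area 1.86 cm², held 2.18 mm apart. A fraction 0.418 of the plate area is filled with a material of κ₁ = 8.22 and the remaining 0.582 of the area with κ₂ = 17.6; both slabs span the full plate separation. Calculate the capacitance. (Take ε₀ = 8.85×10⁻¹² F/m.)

A = 1.86 cm² = 1.86×10⁻⁴ m².
Side-by-side slabs ⇒ two capacitors in parallel, each spanning the full gap.
C₁ = κ₁ε₀A₁/d = 8.22 × 8.85×10⁻¹² × 7.77×10⁻⁵ / 2.18×10⁻³ = 2.59×10⁻¹² F.
C₂ = κ₂ε₀A₂/d = 17.6 × 8.85×10⁻¹² × 1.08×10⁻⁴ / 2.18×10⁻³ = 7.73×10⁻¹² F.
C = C₁ + C₂ = 1.03×10⁻¹¹ F.

C ≈ 10.3 pF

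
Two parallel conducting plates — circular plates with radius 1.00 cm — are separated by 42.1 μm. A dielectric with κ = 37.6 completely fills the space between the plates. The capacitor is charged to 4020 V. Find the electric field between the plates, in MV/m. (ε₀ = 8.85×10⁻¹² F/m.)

95.5 MV/m

E = V/d = 4020 / 4.21×10⁻⁵ = 9.55×10⁷ V/m.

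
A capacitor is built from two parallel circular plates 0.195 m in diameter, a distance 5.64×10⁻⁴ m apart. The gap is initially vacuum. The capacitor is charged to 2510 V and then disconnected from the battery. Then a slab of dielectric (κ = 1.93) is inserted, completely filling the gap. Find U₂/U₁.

0.518

Isolated ⇒ Q is held fixed.
C₂ = 1.93 C₁ and U = Q²/(2C), so U₂/U₁ = C₁/C₂ = 0.518.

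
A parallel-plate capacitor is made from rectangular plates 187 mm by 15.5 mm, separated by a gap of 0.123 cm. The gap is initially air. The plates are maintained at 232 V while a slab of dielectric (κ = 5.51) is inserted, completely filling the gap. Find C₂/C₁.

5.51

C = κε₀A/d scales with κ, so C₂/C₁ = κ = 5.51.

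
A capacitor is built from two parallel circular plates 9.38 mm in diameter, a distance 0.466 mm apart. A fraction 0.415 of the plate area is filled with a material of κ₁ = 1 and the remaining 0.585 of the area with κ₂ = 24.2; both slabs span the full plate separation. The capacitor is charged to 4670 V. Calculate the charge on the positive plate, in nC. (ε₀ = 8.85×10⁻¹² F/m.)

A = π(9.38/2 mm)² = 6.91×10⁻⁵ m².
Side-by-side slabs ⇒ two capacitors in parallel, each spanning the full gap.
C₁ = κ₁ε₀A₁/d = 1.00 × 8.85×10⁻¹² × 2.87×10⁻⁵ / 4.66×10⁻⁴ = 5.45×10⁻¹³ F.
C₂ = κ₂ε₀A₂/d = 24.2 × 8.85×10⁻¹² × 4.04×10⁻⁵ / 4.66×10⁻⁴ = 1.86×10⁻¹¹ F.
C = C₁ + C₂ = 1.91×10⁻¹¹ F.
Q = CV = 1.91×10⁻¹¹ × 4670 = 8.93×10⁻⁸ C.

Q ≈ 89.3 nC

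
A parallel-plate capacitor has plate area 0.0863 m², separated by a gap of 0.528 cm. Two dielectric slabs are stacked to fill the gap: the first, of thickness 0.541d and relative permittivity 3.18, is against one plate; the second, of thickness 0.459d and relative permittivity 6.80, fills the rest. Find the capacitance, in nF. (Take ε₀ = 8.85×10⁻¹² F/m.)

Stacked slabs ⇒ two capacitors in series, each with the full plate area.
C₁ = κ₁ε₀A/d₁ = 3.18 × 8.85×10⁻¹² × 8.63×10⁻² / 2.86×10⁻³ = 8.50×10⁻¹⁰ F.
C₂ = κ₂ε₀A/d₂ = 6.80 × 8.85×10⁻¹² × 8.63×10⁻² / 2.42×10⁻³ = 2.14×10⁻⁹ F.
C = (1/C₁ + 1/C₂)⁻¹ = 6.09×10⁻¹⁰ F.

0.609 nF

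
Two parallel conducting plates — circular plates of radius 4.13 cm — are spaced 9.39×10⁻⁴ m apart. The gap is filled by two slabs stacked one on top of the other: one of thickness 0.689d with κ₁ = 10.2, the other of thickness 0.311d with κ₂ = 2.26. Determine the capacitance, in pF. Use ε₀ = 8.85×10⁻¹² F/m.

246 pF

A = π(4.13 cm)² = 5.36×10⁻³ m².
Stacked slabs ⇒ two capacitors in series, each with the full plate area.
C₁ = κ₁ε₀A/d₁ = 10.2 × 8.85×10⁻¹² × 5.36×10⁻³ / 6.47×10⁻⁴ = 7.48×10⁻¹⁰ F.
C₂ = κ₂ε₀A/d₂ = 2.26 × 8.85×10⁻¹² × 5.36×10⁻³ / 2.92×10⁻⁴ = 3.67×10⁻¹⁰ F.
C = (1/C₁ + 1/C₂)⁻¹ = 2.46×10⁻¹⁰ F.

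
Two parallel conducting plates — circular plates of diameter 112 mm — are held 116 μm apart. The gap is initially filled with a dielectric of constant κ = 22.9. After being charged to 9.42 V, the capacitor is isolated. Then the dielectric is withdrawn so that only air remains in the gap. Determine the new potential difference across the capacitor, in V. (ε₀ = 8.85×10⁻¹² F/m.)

A = π(112/2 mm)² = 9.85×10⁻³ m².
Initially C₁ = κε₀A/d = 22.9 × 8.85×10⁻¹² × 9.85×10⁻³ / 1.16×10⁻⁴ = 1.72×10⁻⁸ F.
V₁ = 9.42 V.
Isolated ⇒ Q is held fixed. C₂ = 0.0437 C₁ and V = Q/C, so V₂/V₁ = C₁/C₂ = 22.9.
V₂ = 22.9 × 9.42 = 2.16×10² V.

V ≈ 216 V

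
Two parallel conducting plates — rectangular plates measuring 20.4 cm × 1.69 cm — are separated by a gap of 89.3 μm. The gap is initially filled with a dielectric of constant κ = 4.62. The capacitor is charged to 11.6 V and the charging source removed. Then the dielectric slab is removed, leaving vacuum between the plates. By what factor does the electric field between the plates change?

Isolated ⇒ Q is held fixed.
V₂ = Q/C₂ = V₁/0.216; E = V/d, so E₂/E₁ = (V₂/V₁)(d₁/d₂) = 4.62.

4.62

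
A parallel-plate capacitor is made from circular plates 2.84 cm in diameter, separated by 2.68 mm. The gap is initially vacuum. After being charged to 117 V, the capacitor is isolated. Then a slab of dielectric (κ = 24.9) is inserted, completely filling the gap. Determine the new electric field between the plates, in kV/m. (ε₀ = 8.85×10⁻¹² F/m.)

A = π(2.84/2 cm)² = 6.33×10⁻⁴ m².
Initially C₁ = ε₀A/d = 8.85×10⁻¹² × 6.33×10⁻⁴ / 2.68×10⁻³ = 2.09×10⁻¹² F.
E₁ = 4.37×10⁴ V/m.
Isolated ⇒ Q is held fixed. V₂ = Q/C₂ = V₁/24.9; E = V/d, so E₂/E₁ = (V₂/V₁)(d₁/d₂) = 0.0402.
E₂ = 0.0402 × 4.37×10⁴ = 1.75×10³ V/m.

1.75 kV/m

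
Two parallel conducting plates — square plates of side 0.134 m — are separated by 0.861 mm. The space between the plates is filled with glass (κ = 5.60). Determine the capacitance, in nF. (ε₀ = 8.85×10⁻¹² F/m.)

C ≈ 1.03 nF

A = (0.134 m)² = 1.80×10⁻² m².
C = κε₀A/d = 5.60 × 8.85×10⁻¹² × 1.80×10⁻² / 8.61×10⁻⁴ = 1.03×10⁻⁹ F.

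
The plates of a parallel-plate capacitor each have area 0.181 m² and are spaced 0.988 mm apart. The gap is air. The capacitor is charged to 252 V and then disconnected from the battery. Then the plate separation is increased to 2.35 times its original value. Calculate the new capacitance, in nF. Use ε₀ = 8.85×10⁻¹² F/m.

Initially C₁ = ε₀A/d = 8.85×10⁻¹² × 0.181 / 9.88×10⁻⁴ = 1.62×10⁻⁹ F.
C = ε₀A/d scales as 1/d, so C₂/C₁ = d₁/d₂ = 1/2.35 = 0.426.
C₂ = 0.426 × 1.62×10⁻⁹ = 6.90×10⁻¹⁰ F.

C ≈ 0.690 nF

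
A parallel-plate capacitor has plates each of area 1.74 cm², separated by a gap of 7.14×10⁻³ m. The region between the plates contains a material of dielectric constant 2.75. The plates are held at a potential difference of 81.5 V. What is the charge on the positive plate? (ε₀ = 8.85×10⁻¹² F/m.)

A = 1.74 cm² = 1.74×10⁻⁴ m².
C = κε₀A/d = 2.75 × 8.85×10⁻¹² × 1.74×10⁻⁴ / 7.14×10⁻³ = 5.93×10⁻¹³ F.
Q = CV = 5.93×10⁻¹³ × 81.5 = 4.83×10⁻¹¹ C.

Q ≈ 48.3 pC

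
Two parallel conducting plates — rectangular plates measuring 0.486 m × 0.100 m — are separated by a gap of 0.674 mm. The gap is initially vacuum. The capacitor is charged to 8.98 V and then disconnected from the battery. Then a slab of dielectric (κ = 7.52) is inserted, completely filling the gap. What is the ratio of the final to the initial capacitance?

7.52

C = κε₀A/d scales with κ, so C₂/C₁ = κ = 7.52.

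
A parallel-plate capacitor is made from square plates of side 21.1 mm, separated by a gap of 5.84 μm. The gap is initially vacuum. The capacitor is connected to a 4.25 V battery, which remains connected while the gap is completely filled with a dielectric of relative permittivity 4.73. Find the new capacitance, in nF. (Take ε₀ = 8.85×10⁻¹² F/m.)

3.19 nF

A = (21.1 mm)² = 4.45×10⁻⁴ m².
Initially C₁ = ε₀A/d = 8.85×10⁻¹² × 4.45×10⁻⁴ / 5.84×10⁻⁶ = 6.75×10⁻¹⁰ F.
C = κε₀A/d scales with κ, so C₂/C₁ = κ = 4.73.
C₂ = 4.73 × 6.75×10⁻¹⁰ = 3.19×10⁻⁹ F.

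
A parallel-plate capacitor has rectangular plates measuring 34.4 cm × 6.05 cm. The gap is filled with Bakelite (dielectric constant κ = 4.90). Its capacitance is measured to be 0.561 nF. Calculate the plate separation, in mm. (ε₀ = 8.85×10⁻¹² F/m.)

1.61 mm

A = 34.4 × 6.05 cm² = 2.08×10⁻² m².
d = κε₀A/C = 4.90 × 8.85×10⁻¹² × 2.08×10⁻² / 5.61×10⁻¹⁰ = 1.61×10⁻³ m.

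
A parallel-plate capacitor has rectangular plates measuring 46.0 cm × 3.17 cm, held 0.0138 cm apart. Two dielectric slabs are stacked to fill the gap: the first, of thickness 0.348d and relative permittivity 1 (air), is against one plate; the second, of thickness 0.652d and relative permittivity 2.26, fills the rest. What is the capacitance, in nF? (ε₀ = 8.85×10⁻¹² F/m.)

A = 46.0 × 3.17 cm² = 1.46×10⁻² m².
Stacked slabs ⇒ two capacitors in series, each with the full plate area.
C₁ = κ₁ε₀A/d₁ = 1.00 × 8.85×10⁻¹² × 1.46×10⁻² / 4.80×10⁻⁵ = 2.69×10⁻⁹ F.
C₂ = κ₂ε₀A/d₂ = 2.26 × 8.85×10⁻¹² × 1.46×10⁻² / 9.00×10⁻⁵ = 3.24×10⁻⁹ F.
C = (1/C₁ + 1/C₂)⁻¹ = 1.47×10⁻⁹ F.

1.47 nF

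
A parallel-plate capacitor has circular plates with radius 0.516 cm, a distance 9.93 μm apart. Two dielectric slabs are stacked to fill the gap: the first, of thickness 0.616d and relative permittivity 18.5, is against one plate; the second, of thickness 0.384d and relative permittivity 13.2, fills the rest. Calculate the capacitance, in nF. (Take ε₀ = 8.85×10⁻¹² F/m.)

C ≈ 1.19 nF

A = π(0.516 cm)² = 8.36×10⁻⁵ m².
Stacked slabs ⇒ two capacitors in series, each with the full plate area.
C₁ = κ₁ε₀A/d₁ = 18.5 × 8.85×10⁻¹² × 8.36×10⁻⁵ / 6.12×10⁻⁶ = 2.24×10⁻⁹ F.
C₂ = κ₂ε₀A/d₂ = 13.2 × 8.85×10⁻¹² × 8.36×10⁻⁵ / 3.81×10⁻⁶ = 2.56×10⁻⁹ F.
C = (1/C₁ + 1/C₂)⁻¹ = 1.19×10⁻⁹ F.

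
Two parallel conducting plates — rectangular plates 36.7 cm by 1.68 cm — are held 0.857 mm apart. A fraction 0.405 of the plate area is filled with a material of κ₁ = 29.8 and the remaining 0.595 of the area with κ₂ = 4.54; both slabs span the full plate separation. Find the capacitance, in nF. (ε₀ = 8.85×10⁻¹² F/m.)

A = 36.7 × 1.68 cm² = 6.17×10⁻³ m².
Side-by-side slabs ⇒ two capacitors in parallel, each spanning the full gap.
C₁ = κ₁ε₀A₁/d = 29.8 × 8.85×10⁻¹² × 2.50×10⁻³ / 8.57×10⁻⁴ = 7.68×10⁻¹⁰ F.
C₂ = κ₂ε₀A₂/d = 4.54 × 8.85×10⁻¹² × 3.67×10⁻³ / 8.57×10⁻⁴ = 1.72×10⁻¹⁰ F.
C = C₁ + C₂ = 9.40×10⁻¹⁰ F.

0.940 nF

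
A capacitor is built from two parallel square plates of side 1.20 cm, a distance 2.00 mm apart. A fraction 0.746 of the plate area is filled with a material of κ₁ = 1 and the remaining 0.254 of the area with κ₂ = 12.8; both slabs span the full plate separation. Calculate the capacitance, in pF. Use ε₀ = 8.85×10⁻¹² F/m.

A = (1.20 cm)² = 1.44×10⁻⁴ m².
Side-by-side slabs ⇒ two capacitors in parallel, each spanning the full gap.
C₁ = κ₁ε₀A₁/d = 1.00 × 8.85×10⁻¹² × 1.07×10⁻⁴ / 2.00×10⁻³ = 4.75×10⁻¹³ F.
C₂ = κ₂ε₀A₂/d = 12.8 × 8.85×10⁻¹² × 3.66×10⁻⁵ / 2.00×10⁻³ = 2.07×10⁻¹² F.
C = C₁ + C₂ = 2.55×10⁻¹² F.

2.55 pF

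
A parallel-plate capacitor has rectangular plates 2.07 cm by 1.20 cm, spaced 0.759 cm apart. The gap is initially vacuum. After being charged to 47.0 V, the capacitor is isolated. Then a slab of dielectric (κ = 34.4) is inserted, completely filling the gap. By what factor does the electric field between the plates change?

0.0291

Isolated ⇒ Q is held fixed.
V₂ = Q/C₂ = V₁/34.4; E = V/d, so E₂/E₁ = (V₂/V₁)(d₁/d₂) = 0.0291.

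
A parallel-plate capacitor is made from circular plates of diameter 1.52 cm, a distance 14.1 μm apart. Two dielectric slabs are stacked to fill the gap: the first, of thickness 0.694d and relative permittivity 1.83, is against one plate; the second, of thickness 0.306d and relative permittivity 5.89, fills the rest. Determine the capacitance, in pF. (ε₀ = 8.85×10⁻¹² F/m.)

C ≈ 264 pF

A = π(1.52/2 cm)² = 1.81×10⁻⁴ m².
Stacked slabs ⇒ two capacitors in series, each with the full plate area.
C₁ = κ₁ε₀A/d₁ = 1.83 × 8.85×10⁻¹² × 1.81×10⁻⁴ / 9.79×10⁻⁶ = 3.00×10⁻¹⁰ F.
C₂ = κ₂ε₀A/d₂ = 5.89 × 8.85×10⁻¹² × 1.81×10⁻⁴ / 4.31×10⁻⁶ = 2.19×10⁻⁹ F.
C = (1/C₁ + 1/C₂)⁻¹ = 2.64×10⁻¹⁰ F.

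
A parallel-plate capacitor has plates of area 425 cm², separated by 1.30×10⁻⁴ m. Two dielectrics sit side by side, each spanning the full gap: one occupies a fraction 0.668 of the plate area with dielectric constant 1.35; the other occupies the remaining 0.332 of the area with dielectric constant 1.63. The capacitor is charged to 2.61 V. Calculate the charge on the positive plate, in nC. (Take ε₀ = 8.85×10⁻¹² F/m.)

A = 425 cm² = 4.25×10⁻² m².
Side-by-side slabs ⇒ two capacitors in parallel, each spanning the full gap.
C₁ = κ₁ε₀A₁/d = 1.35 × 8.85×10⁻¹² × 2.84×10⁻² / 1.30×10⁻⁴ = 2.61×10⁻⁹ F.
C₂ = κ₂ε₀A₂/d = 1.63 × 8.85×10⁻¹² × 1.41×10⁻² / 1.30×10⁻⁴ = 1.57×10⁻⁹ F.
C = C₁ + C₂ = 4.17×10⁻⁹ F.
Q = CV = 4.17×10⁻⁹ × 2.61 = 1.09×10⁻⁸ C.

Q ≈ 10.9 nC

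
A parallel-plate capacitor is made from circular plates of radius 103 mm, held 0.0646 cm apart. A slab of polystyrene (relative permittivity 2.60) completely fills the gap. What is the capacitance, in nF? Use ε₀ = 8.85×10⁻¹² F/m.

C ≈ 1.19 nF

A = π(103 mm)² = 3.33×10⁻² m².
C = κε₀A/d = 2.60 × 8.85×10⁻¹² × 3.33×10⁻² / 6.46×10⁻⁴ = 1.19×10⁻⁹ F.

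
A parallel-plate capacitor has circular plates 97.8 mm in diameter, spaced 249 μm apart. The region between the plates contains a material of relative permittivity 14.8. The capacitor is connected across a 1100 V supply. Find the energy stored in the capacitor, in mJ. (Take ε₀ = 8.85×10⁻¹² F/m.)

A = π(97.8/2 mm)² = 7.51×10⁻³ m².
C = κε₀A/d = 14.8 × 8.85×10⁻¹² × 7.51×10⁻³ / 2.49×10⁻⁴ = 3.95×10⁻⁹ F.
U = ½CV² = ½ × 3.95×10⁻⁹ × (1100)² = 2.39×10⁻³ J.

2.39 mJ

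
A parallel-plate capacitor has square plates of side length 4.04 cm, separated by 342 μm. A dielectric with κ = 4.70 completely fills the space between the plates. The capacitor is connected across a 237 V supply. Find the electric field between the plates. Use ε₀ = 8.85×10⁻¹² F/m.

E = V/d = 237 / 3.42×10⁻⁴ = 6.93×10⁵ V/m.

0.693 MV/m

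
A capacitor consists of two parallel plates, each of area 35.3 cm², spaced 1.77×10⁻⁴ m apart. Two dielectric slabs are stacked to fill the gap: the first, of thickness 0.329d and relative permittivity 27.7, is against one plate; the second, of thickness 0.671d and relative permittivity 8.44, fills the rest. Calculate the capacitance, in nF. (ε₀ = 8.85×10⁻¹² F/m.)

C ≈ 1.93 nF

A = 35.3 cm² = 3.53×10⁻³ m².
Stacked slabs ⇒ two capacitors in series, each with the full plate area.
C₁ = κ₁ε₀A/d₁ = 27.7 × 8.85×10⁻¹² × 3.53×10⁻³ / 5.82×10⁻⁵ = 1.49×10⁻⁸ F.
C₂ = κ₂ε₀A/d₂ = 8.44 × 8.85×10⁻¹² × 3.53×10⁻³ / 1.19×10⁻⁴ = 2.22×10⁻⁹ F.
C = (1/C₁ + 1/C₂)⁻¹ = 1.93×10⁻⁹ F.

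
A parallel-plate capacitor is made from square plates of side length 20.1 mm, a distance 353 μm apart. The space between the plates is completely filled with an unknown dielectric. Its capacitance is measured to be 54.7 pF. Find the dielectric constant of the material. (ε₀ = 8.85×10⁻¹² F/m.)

5.40

A = (20.1 mm)² = 4.04×10⁻⁴ m².
κ = Cd/(ε₀A) = 5.47×10⁻¹¹ × 3.53×10⁻⁴ / (8.85×10⁻¹² × 4.04×10⁻⁴) = 5.40.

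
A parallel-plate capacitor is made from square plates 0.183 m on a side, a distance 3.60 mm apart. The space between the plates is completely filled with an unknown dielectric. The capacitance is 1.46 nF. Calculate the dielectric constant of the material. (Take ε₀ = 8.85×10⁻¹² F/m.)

κ ≈ 17.7

A = (0.183 m)² = 3.35×10⁻² m².
κ = Cd/(ε₀A) = 1.46×10⁻⁹ × 3.60×10⁻³ / (8.85×10⁻¹² × 3.35×10⁻²) = 17.7.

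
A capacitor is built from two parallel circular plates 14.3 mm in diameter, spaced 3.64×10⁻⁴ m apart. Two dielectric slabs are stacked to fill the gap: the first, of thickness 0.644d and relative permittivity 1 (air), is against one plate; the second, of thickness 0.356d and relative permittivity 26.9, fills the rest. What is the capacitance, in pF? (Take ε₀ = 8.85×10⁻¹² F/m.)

A = π(14.3/2 mm)² = 1.61×10⁻⁴ m².
Stacked slabs ⇒ two capacitors in series, each with the full plate area.
C₁ = κ₁ε₀A/d₁ = 1.00 × 8.85×10⁻¹² × 1.61×10⁻⁴ / 2.34×10⁻⁴ = 6.06×10⁻¹² F.
C₂ = κ₂ε₀A/d₂ = 26.9 × 8.85×10⁻¹² × 1.61×10⁻⁴ / 1.30×10⁻⁴ = 2.95×10⁻¹⁰ F.
C = (1/C₁ + 1/C₂)⁻¹ = 5.94×10⁻¹² F.

C ≈ 5.94 pF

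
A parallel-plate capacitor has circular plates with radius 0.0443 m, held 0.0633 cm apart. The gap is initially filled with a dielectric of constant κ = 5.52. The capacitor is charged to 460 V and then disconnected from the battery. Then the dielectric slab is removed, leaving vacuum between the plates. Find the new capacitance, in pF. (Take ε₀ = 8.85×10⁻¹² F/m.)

86.2 pF

A = π(0.0443 m)² = 6.17×10⁻³ m².
Initially C₁ = κε₀A/d = 5.52 × 8.85×10⁻¹² × 6.17×10⁻³ / 6.33×10⁻⁴ = 4.76×10⁻¹⁰ F.
C = κε₀A/d scales with κ, so C₂/C₁ = 1/κ = 1/5.52 = 0.181.
C₂ = 0.181 × 4.76×10⁻¹⁰ = 8.62×10⁻¹¹ F.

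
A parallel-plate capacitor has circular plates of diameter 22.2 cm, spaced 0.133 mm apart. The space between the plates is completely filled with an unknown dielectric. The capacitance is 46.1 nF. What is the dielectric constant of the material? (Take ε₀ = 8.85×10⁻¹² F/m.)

A = π(22.2/2 cm)² = 3.87×10⁻² m².
κ = Cd/(ε₀A) = 4.61×10⁻⁸ × 1.33×10⁻⁴ / (8.85×10⁻¹² × 3.87×10⁻²) = 17.9.

κ ≈ 17.9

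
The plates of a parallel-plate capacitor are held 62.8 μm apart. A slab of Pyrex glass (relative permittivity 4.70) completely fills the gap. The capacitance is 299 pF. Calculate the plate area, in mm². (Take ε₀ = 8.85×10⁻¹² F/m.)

A ≈ 451 mm²

A = Cd/(κε₀) = 2.99×10⁻¹⁰ × 6.28×10⁻⁵ / (4.70 × 8.85×10⁻¹²) = 4.51×10⁻⁴ m².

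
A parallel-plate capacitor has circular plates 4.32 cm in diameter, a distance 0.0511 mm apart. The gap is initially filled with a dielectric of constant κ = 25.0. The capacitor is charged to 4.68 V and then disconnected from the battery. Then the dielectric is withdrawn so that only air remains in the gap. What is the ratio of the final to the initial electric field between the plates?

E₂/E₁ ≈ 25.0

Isolated ⇒ Q is held fixed.
V₂ = Q/C₂ = V₁/0.0400; E = V/d, so E₂/E₁ = (V₂/V₁)(d₁/d₂) = 25.0.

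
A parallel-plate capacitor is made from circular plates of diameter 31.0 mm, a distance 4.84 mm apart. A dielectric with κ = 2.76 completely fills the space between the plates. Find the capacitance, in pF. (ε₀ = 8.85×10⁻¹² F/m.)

3.81 pF

A = π(31.0/2 mm)² = 7.55×10⁻⁴ m².
C = κε₀A/d = 2.76 × 8.85×10⁻¹² × 7.55×10⁻⁴ / 4.84×10⁻³ = 3.81×10⁻¹² F.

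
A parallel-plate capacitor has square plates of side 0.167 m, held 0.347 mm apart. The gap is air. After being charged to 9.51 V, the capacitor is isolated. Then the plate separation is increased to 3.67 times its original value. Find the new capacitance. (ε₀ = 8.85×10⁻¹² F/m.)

C ≈ 194 pF

A = (0.167 m)² = 2.79×10⁻² m².
Initially C₁ = ε₀A/d = 8.85×10⁻¹² × 2.79×10⁻² / 3.47×10⁻⁴ = 7.11×10⁻¹⁰ F.
C = ε₀A/d scales as 1/d, so C₂/C₁ = d₁/d₂ = 1/3.67 = 0.272.
C₂ = 0.272 × 7.11×10⁻¹⁰ = 1.94×10⁻¹⁰ F.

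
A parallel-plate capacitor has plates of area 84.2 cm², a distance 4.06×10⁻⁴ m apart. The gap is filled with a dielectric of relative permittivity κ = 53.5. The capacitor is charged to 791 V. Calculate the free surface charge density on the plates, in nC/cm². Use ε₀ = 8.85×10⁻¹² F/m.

A = 84.2 cm² = 8.42×10⁻³ m².
C = κε₀A/d = 53.5 × 8.85×10⁻¹² × 8.42×10⁻³ / 4.06×10⁻⁴ = 9.82×10⁻⁹ F.
σ = Q/A = CV/A = 9.82×10⁻⁹ × 791 / 8.42×10⁻³ = 9.22×10⁻⁴ C/m².

92.2 nC/cm²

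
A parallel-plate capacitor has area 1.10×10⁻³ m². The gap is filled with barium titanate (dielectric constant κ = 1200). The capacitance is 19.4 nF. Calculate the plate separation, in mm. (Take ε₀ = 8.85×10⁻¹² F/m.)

d = κε₀A/C = 1200 × 8.85×10⁻¹² × 1.10×10⁻³ / 1.94×10⁻⁸ = 6.02×10⁻⁴ m.

d ≈ 0.602 mm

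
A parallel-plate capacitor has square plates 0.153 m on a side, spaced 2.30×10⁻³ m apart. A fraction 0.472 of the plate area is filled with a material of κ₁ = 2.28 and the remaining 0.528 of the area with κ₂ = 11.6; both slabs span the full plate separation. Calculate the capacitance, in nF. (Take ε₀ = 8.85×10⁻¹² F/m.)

0.649 nF

A = (0.153 m)² = 2.34×10⁻² m².
Side-by-side slabs ⇒ two capacitors in parallel, each spanning the full gap.
C₁ = κ₁ε₀A₁/d = 2.28 × 8.85×10⁻¹² × 1.10×10⁻² / 2.30×10⁻³ = 9.69×10⁻¹¹ F.
C₂ = κ₂ε₀A₂/d = 11.6 × 8.85×10⁻¹² × 1.24×10⁻² / 2.30×10⁻³ = 5.52×10⁻¹⁰ F.
C = C₁ + C₂ = 6.49×10⁻¹⁰ F.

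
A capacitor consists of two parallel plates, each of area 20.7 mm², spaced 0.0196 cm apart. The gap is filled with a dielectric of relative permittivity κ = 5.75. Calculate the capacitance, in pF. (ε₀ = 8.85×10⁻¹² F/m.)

A = 20.7 mm² = 2.07×10⁻⁵ m².
C = κε₀A/d = 5.75 × 8.85×10⁻¹² × 2.07×10⁻⁵ / 1.96×10⁻⁴ = 5.37×10⁻¹² F.

5.37 pF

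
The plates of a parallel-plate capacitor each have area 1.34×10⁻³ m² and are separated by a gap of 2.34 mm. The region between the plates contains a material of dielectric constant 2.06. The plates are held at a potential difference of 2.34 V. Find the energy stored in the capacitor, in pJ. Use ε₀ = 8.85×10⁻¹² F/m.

C = κε₀A/d = 2.06 × 8.85×10⁻¹² × 1.34×10⁻³ / 2.34×10⁻³ = 1.04×10⁻¹¹ F.
U = ½CV² = ½ × 1.04×10⁻¹¹ × (2.34)² = 2.86×10⁻¹¹ J.

U ≈ 28.6 pJ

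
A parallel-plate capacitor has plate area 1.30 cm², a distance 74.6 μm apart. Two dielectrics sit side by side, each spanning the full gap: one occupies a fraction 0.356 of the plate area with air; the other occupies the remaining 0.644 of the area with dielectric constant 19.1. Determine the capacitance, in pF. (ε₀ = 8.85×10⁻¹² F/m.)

195 pF

A = 1.30 cm² = 1.30×10⁻⁴ m².
Side-by-side slabs ⇒ two capacitors in parallel, each spanning the full gap.
C₁ = κ₁ε₀A₁/d = 1.00 × 8.85×10⁻¹² × 4.63×10⁻⁵ / 7.46×10⁻⁵ = 5.49×10⁻¹² F.
C₂ = κ₂ε₀A₂/d = 19.1 × 8.85×10⁻¹² × 8.37×10⁻⁵ / 7.46×10⁻⁵ = 1.90×10⁻¹⁰ F.
C = C₁ + C₂ = 1.95×10⁻¹⁰ F.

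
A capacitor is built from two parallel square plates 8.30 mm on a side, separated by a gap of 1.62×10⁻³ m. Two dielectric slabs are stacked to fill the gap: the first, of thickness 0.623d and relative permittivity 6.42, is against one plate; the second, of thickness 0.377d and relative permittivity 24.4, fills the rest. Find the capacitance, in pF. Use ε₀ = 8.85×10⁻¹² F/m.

C ≈ 3.35 pF

A = (8.30 mm)² = 6.89×10⁻⁵ m².
Stacked slabs ⇒ two capacitors in series, each with the full plate area.
C₁ = κ₁ε₀A/d₁ = 6.42 × 8.85×10⁻¹² × 6.89×10⁻⁵ / 1.01×10⁻³ = 3.88×10⁻¹² F.
C₂ = κ₂ε₀A/d₂ = 24.4 × 8.85×10⁻¹² × 6.89×10⁻⁵ / 6.11×10⁻⁴ = 2.44×10⁻¹¹ F.
C = (1/C₁ + 1/C₂)⁻¹ = 3.35×10⁻¹² F.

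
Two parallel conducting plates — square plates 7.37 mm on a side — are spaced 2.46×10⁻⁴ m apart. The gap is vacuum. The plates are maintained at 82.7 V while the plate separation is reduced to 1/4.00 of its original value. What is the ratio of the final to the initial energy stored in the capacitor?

Battery connected ⇒ V is held fixed.
C₂ = 4.00 C₁ and U = ½CV², so U₂/U₁ = C₂/C₁ = 4.00.

U₂/U₁ ≈ 4.00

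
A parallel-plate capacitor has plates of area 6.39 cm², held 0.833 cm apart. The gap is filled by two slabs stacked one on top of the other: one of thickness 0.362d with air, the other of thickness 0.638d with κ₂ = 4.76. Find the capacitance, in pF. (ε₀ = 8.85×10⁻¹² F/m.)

A = 6.39 cm² = 6.39×10⁻⁴ m².
Stacked slabs ⇒ two capacitors in series, each with the full plate area.
C₁ = κ₁ε₀A/d₁ = 1.00 × 8.85×10⁻¹² × 6.39×10⁻⁴ / 3.02×10⁻³ = 1.88×10⁻¹² F.
C₂ = κ₂ε₀A/d₂ = 4.76 × 8.85×10⁻¹² × 6.39×10⁻⁴ / 5.31×10⁻³ = 5.07×10⁻¹² F.
C = (1/C₁ + 1/C₂)⁻¹ = 1.37×10⁻¹² F.

C ≈ 1.37 pF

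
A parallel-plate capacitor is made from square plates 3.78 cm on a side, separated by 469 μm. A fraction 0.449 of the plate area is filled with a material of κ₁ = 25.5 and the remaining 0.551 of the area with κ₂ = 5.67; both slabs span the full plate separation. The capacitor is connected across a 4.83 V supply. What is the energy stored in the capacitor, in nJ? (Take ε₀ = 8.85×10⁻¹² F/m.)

4.58 nJ

A = (3.78 cm)² = 1.43×10⁻³ m².
Side-by-side slabs ⇒ two capacitors in parallel, each spanning the full gap.
C₁ = κ₁ε₀A₁/d = 25.5 × 8.85×10⁻¹² × 6.42×10⁻⁴ / 4.69×10⁻⁴ = 3.09×10⁻¹⁰ F.
C₂ = κ₂ε₀A₂/d = 5.67 × 8.85×10⁻¹² × 7.87×10⁻⁴ / 4.69×10⁻⁴ = 8.42×10⁻¹¹ F.
C = C₁ + C₂ = 3.93×10⁻¹⁰ F.
U = ½CV² = ½ × 3.93×10⁻¹⁰ × (4.83)² = 4.58×10⁻⁹ J.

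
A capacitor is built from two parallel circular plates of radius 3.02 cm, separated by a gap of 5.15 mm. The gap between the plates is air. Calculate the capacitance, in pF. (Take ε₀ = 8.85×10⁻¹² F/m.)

4.92 pF

A = π(3.02 cm)² = 2.87×10⁻³ m².
C = ε₀A/d = 8.85×10⁻¹² × 2.87×10⁻³ / 5.15×10⁻³ = 4.92×10⁻¹² F.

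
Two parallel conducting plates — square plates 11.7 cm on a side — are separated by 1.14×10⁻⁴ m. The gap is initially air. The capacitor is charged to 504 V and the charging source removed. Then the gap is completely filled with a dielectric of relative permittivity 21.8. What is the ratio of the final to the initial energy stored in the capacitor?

Isolated ⇒ Q is held fixed.
C₂ = 21.8 C₁ and U = Q²/(2C), so U₂/U₁ = C₁/C₂ = 0.0459.

0.0459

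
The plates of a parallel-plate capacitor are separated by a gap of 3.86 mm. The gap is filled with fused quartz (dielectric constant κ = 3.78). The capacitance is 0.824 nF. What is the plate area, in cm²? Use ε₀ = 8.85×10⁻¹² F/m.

A = Cd/(κε₀) = 8.24×10⁻¹⁰ × 3.86×10⁻³ / (3.78 × 8.85×10⁻¹²) = 9.51×10⁻² m².

A ≈ 951 cm²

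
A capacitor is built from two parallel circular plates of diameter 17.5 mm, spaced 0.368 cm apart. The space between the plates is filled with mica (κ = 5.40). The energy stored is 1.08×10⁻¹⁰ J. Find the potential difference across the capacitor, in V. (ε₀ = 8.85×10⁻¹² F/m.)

A = π(17.5/2 mm)² = 2.41×10⁻⁴ m².
C = κε₀A/d = 5.40 × 8.85×10⁻¹² × 2.41×10⁻⁴ / 3.68×10⁻³ = 3.12×10⁻¹² F.
V = √(2U/C) = √(2 × 1.08×10⁻¹⁰ / 3.12×10⁻¹²) = 8.32 V.

8.32 V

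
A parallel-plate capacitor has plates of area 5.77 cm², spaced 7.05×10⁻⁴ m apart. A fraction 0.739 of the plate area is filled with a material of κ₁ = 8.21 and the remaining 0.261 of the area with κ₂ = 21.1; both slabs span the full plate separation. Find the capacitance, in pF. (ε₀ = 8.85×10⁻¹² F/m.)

A = 5.77 cm² = 5.77×10⁻⁴ m².
Side-by-side slabs ⇒ two capacitors in parallel, each spanning the full gap.
C₁ = κ₁ε₀A₁/d = 8.21 × 8.85×10⁻¹² × 4.26×10⁻⁴ / 7.05×10⁻⁴ = 4.39×10⁻¹¹ F.
C₂ = κ₂ε₀A₂/d = 21.1 × 8.85×10⁻¹² × 1.51×10⁻⁴ / 7.05×10⁻⁴ = 3.99×10⁻¹¹ F.
C = C₁ + C₂ = 8.38×10⁻¹¹ F.

C ≈ 83.8 pF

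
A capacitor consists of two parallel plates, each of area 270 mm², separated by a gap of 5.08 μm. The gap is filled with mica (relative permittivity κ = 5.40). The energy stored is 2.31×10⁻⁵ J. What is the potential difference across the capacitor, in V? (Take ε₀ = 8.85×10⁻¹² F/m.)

A = 270 mm² = 2.70×10⁻⁴ m².
C = κε₀A/d = 5.40 × 8.85×10⁻¹² × 2.70×10⁻⁴ / 5.08×10⁻⁶ = 2.54×10⁻⁹ F.
V = √(2U/C) = √(2 × 2.31×10⁻⁵ / 2.54×10⁻⁹) = 1.35×10² V.

V ≈ 135 V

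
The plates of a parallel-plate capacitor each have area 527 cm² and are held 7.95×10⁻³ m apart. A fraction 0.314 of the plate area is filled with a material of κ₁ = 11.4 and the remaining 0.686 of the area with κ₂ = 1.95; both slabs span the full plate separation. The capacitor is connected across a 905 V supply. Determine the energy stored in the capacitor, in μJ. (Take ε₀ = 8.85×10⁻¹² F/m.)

A = 527 cm² = 5.27×10⁻² m².
Side-by-side slabs ⇒ two capacitors in parallel, each spanning the full gap.
C₁ = κ₁ε₀A₁/d = 11.4 × 8.85×10⁻¹² × 1.65×10⁻² / 7.95×10⁻³ = 2.10×10⁻¹⁰ F.
C₂ = κ₂ε₀A₂/d = 1.95 × 8.85×10⁻¹² × 3.62×10⁻² / 7.95×10⁻³ = 7.85×10⁻¹¹ F.
C = C₁ + C₂ = 2.88×10⁻¹⁰ F.
U = ½CV² = ½ × 2.88×10⁻¹⁰ × (905)² = 1.18×10⁻⁴ J.

U ≈ 118 μJ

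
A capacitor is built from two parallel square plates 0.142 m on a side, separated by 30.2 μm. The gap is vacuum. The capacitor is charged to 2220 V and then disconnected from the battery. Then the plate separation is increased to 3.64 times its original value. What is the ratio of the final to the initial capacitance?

C = ε₀A/d scales as 1/d, so C₂/C₁ = d₁/d₂ = 1/3.64 = 0.275.

C₂/C₁ ≈ 0.275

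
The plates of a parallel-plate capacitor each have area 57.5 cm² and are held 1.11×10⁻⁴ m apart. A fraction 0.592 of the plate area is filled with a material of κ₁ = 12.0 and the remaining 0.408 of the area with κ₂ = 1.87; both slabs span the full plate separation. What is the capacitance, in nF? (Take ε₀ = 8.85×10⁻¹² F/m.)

A = 57.5 cm² = 5.75×10⁻³ m².
Side-by-side slabs ⇒ two capacitors in parallel, each spanning the full gap.
C₁ = κ₁ε₀A₁/d = 12.0 × 8.85×10⁻¹² × 3.40×10⁻³ / 1.11×10⁻⁴ = 3.26×10⁻⁹ F.
C₂ = κ₂ε₀A₂/d = 1.87 × 8.85×10⁻¹² × 2.35×10⁻³ / 1.11×10⁻⁴ = 3.50×10⁻¹⁰ F.
C = C₁ + C₂ = 3.61×10⁻⁹ F.

C ≈ 3.61 nF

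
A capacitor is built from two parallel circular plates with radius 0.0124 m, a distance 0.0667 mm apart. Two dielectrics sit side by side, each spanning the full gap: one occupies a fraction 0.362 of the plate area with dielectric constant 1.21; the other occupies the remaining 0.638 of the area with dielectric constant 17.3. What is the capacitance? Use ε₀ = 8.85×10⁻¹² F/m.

0.735 nF

A = π(0.0124 m)² = 4.83×10⁻⁴ m².
Side-by-side slabs ⇒ two capacitors in parallel, each spanning the full gap.
C₁ = κ₁ε₀A₁/d = 1.21 × 8.85×10⁻¹² × 1.75×10⁻⁴ / 6.67×10⁻⁵ = 2.81×10⁻¹¹ F.
C₂ = κ₂ε₀A₂/d = 17.3 × 8.85×10⁻¹² × 3.08×10⁻⁴ / 6.67×10⁻⁵ = 7.07×10⁻¹⁰ F.
C = C₁ + C₂ = 7.35×10⁻¹⁰ F.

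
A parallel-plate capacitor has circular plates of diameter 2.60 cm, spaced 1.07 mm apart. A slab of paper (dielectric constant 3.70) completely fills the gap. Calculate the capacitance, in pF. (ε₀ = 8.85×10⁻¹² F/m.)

16.2 pF

A = π(2.60/2 cm)² = 5.31×10⁻⁴ m².
C = κε₀A/d = 3.70 × 8.85×10⁻¹² × 5.31×10⁻⁴ / 1.07×10⁻³ = 1.62×10⁻¹¹ F.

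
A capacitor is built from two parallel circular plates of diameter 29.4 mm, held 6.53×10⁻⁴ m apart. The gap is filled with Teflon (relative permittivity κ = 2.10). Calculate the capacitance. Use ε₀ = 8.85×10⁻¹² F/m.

C ≈ 19.3 pF

A = π(29.4/2 mm)² = 6.79×10⁻⁴ m².
C = κε₀A/d = 2.10 × 8.85×10⁻¹² × 6.79×10⁻⁴ / 6.53×10⁻⁴ = 1.93×10⁻¹¹ F.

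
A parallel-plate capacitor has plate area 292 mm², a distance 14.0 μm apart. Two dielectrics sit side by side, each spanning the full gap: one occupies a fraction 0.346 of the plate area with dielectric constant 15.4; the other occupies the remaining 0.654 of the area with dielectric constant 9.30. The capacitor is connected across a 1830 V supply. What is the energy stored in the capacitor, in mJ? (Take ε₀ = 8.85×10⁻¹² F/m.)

U ≈ 3.53 mJ

A = 292 mm² = 2.92×10⁻⁴ m².
Side-by-side slabs ⇒ two capacitors in parallel, each spanning the full gap.
C₁ = κ₁ε₀A₁/d = 15.4 × 8.85×10⁻¹² × 1.01×10⁻⁴ / 1.40×10⁻⁵ = 9.84×10⁻¹⁰ F.
C₂ = κ₂ε₀A₂/d = 9.30 × 8.85×10⁻¹² × 1.91×10⁻⁴ / 1.40×10⁻⁵ = 1.12×10⁻⁹ F.
C = C₁ + C₂ = 2.11×10⁻⁹ F.
U = ½CV² = ½ × 2.11×10⁻⁹ × (1830)² = 3.53×10⁻³ J.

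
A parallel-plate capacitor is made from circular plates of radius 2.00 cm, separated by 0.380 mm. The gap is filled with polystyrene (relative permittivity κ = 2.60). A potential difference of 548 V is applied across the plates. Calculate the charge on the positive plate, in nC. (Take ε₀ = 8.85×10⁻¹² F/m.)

41.7 nC

A = π(2.00 cm)² = 1.26×10⁻³ m².
C = κε₀A/d = 2.60 × 8.85×10⁻¹² × 1.26×10⁻³ / 3.80×10⁻⁴ = 7.61×10⁻¹¹ F.
Q = CV = 7.61×10⁻¹¹ × 548 = 4.17×10⁻⁸ C.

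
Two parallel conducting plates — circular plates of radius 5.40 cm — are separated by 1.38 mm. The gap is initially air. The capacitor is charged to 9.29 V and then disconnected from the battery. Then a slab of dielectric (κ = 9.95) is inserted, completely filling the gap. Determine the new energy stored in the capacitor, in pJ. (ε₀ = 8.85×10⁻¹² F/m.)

255 pJ

A = π(5.40 cm)² = 9.16×10⁻³ m².
Initially C₁ = ε₀A/d = 8.85×10⁻¹² × 9.16×10⁻³ / 1.38×10⁻³ = 5.87×10⁻¹¹ F.
U₁ = 2.54×10⁻⁹ J.
Isolated ⇒ Q is held fixed. C₂ = 9.95 C₁ and U = Q²/(2C), so U₂/U₁ = C₁/C₂ = 0.101.
U₂ = 0.101 × 2.54×10⁻⁹ = 2.55×10⁻¹⁰ J.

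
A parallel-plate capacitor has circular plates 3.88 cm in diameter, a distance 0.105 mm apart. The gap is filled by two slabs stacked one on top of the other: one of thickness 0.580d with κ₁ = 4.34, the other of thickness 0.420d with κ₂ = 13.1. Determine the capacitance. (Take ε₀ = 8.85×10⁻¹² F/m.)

A = π(3.88/2 cm)² = 1.18×10⁻³ m².
Stacked slabs ⇒ two capacitors in series, each with the full plate area.
C₁ = κ₁ε₀A/d₁ = 4.34 × 8.85×10⁻¹² × 1.18×10⁻³ / 6.09×10⁻⁵ = 7.46×10⁻¹⁰ F.
C₂ = κ₂ε₀A/d₂ = 13.1 × 8.85×10⁻¹² × 1.18×10⁻³ / 4.41×10⁻⁵ = 3.11×10⁻⁹ F.
C = (1/C₁ + 1/C₂)⁻¹ = 6.01×10⁻¹⁰ F.

0.601 nF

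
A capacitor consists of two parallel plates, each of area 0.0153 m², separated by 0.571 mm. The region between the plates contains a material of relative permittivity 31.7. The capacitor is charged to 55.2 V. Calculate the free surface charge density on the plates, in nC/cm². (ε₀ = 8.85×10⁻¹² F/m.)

C = κε₀A/d = 31.7 × 8.85×10⁻¹² × 1.53×10⁻² / 5.71×10⁻⁴ = 7.52×10⁻⁹ F.
σ = Q/A = CV/A = 7.52×10⁻⁹ × 55.2 / 1.53×10⁻² = 2.71×10⁻⁵ C/m².

2.71 nC/cm²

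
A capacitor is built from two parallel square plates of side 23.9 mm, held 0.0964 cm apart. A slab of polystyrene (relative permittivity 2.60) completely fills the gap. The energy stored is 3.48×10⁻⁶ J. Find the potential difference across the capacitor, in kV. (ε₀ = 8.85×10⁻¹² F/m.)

A = (23.9 mm)² = 5.71×10⁻⁴ m².
C = κε₀A/d = 2.60 × 8.85×10⁻¹² × 5.71×10⁻⁴ / 9.64×10⁻⁴ = 1.36×10⁻¹¹ F.
V = √(2U/C) = √(2 × 3.48×10⁻⁶ / 1.36×10⁻¹¹) = 7.14×10² V.

0.714 kV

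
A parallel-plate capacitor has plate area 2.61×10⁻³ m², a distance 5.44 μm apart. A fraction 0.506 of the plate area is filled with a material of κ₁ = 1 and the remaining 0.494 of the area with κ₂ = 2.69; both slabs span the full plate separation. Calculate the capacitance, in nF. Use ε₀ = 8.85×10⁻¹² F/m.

Side-by-side slabs ⇒ two capacitors in parallel, each spanning the full gap.
C₁ = κ₁ε₀A₁/d = 1.00 × 8.85×10⁻¹² × 1.32×10⁻³ / 5.44×10⁻⁶ = 2.15×10⁻⁹ F.
C₂ = κ₂ε₀A₂/d = 2.69 × 8.85×10⁻¹² × 1.29×10⁻³ / 5.44×10⁻⁶ = 5.64×10⁻⁹ F.
C = C₁ + C₂ = 7.79×10⁻⁹ F.

C ≈ 7.79 nF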